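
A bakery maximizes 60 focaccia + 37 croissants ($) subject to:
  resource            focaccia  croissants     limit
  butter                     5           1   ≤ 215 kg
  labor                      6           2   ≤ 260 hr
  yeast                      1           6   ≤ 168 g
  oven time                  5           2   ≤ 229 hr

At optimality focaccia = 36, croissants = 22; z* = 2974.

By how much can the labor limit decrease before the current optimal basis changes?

Binding constraints: labor, yeast. The basis is B = [[6,2],[1,6]] with det 34.
Per unit decrease in labor, x* moves by d = (-0.1765, 0.0294).
The basis stays optimal until focaccia reaches 0; allowable decrease = 204 hr.

204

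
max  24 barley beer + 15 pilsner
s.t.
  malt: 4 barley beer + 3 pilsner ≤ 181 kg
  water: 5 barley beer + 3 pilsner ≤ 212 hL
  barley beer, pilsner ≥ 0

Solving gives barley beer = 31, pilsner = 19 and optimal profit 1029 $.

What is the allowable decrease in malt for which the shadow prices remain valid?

11.4

Binding constraints: malt, water. The basis is B = [[4,3],[5,3]] with det -3.
Per unit decrease in malt, x* moves by d = (1, -1.6667).
The basis stays optimal until pilsner reaches 0; allowable decrease = 11.4 kg.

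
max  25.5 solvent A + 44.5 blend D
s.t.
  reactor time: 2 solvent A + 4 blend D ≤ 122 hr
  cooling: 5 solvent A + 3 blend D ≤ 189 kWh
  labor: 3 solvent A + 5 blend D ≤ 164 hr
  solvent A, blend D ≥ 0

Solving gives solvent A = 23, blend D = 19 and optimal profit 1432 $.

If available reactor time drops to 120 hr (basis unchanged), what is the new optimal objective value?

At the optimum: reactor time uses 122 of 122 (binding); cooling uses 172 of 189 (slack = 17); labor uses 164 of 164 (binding).
Since cooling is not tight, its dual is 0.
From A_Bᵀ y = c: 2·y_reactor time + 3·y_labor = 25.5; 4·y_reactor time + 5·y_labor = 44.5.
This yields shadow prices y_reactor time = 3, y_labor = 6.5.
Δz = y_reactor time·Δb = 3 × (-2) = -6, so new z* = 1432 − 6 = 1426.

1426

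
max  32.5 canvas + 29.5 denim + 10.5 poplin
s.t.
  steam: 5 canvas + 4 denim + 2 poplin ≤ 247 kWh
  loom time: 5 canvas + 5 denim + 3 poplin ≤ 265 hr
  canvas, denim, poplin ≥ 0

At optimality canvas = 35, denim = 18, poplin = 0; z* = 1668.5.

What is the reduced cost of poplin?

-6

Both steam and loom time are binding at x*.
From A_Bᵀ y = c: 5·y_steam + 5·y_loom time = 32.5; 4·y_steam + 5·y_loom time = 29.5.
Solving: y_steam = 3, y_loom time = 3.5.
Reduced cost of poplin: c₃ − yᵀa₃ = 10.5 − (3·2 + 3.5·3) = 10.5 − 16.5 = -6.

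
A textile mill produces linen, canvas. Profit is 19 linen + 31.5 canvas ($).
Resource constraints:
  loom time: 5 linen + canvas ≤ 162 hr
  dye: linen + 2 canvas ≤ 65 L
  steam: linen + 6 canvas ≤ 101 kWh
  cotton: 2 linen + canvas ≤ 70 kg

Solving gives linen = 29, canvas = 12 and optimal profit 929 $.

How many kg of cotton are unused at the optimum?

cotton used = 2·29 + 1·12 = 70; slack = 70 − 70 = 0.

0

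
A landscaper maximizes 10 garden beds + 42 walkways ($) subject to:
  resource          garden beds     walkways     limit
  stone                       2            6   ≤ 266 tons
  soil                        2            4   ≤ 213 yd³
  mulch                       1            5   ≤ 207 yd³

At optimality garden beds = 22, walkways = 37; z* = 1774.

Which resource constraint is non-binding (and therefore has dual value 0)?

soil

stone: 266/266 (binding)
soil: 192/213 (slack 21)
mulch: 207/207 (binding)
By complementary slackness, a constraint with positive slack has shadow price 0 → soil.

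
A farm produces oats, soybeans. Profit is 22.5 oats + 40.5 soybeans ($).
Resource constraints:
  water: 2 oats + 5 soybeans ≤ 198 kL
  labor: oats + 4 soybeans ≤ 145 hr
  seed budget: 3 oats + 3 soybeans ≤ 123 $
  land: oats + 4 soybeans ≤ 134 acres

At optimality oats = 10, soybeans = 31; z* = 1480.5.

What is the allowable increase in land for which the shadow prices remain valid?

Binding constraints: seed budget, land. The basis is B = [[3,3],[1,4]] with det 9.
Per unit increase in land, x* moves by d = (-0.3333, 0.3333).
The basis stays optimal until labor becomes binding; allowable increase = 11 acres.

11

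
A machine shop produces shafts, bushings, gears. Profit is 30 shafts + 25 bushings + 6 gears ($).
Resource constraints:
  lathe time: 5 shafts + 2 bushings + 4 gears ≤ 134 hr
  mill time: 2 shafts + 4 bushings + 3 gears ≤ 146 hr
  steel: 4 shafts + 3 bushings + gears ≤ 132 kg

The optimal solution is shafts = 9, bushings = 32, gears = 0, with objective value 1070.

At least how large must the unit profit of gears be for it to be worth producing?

10

Binding: mill time and steel. Non-binding: lathe time (25 unused).
Since lathe time is not tight, its dual is 0.
The binding rows give the dual system: 2·y_mill time + 4·y_steel = 30 and 4·y_mill time + 3·y_steel = 25.
Solving: y_mill time = 1, y_steel = 7.
gears enters the basis when its profit ≥ yᵀa₃ = 1·3 + 7·1 = 10.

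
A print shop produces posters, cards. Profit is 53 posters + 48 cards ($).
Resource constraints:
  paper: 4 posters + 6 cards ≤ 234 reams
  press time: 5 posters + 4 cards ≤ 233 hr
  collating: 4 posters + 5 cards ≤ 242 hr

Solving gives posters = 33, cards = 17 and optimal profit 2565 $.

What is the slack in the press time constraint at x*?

press time used = 5·33 + 4·17 = 233; slack = 233 − 233 = 0.

0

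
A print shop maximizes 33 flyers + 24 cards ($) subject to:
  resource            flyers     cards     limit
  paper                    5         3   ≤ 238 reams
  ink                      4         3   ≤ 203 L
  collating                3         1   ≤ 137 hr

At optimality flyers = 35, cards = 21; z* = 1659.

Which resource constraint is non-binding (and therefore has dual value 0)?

collating

paper: 238/238 (binding)
ink: 203/203 (binding)
collating: 126/137 (slack 11)
By complementary slackness, a constraint with positive slack has shadow price 0 → collating.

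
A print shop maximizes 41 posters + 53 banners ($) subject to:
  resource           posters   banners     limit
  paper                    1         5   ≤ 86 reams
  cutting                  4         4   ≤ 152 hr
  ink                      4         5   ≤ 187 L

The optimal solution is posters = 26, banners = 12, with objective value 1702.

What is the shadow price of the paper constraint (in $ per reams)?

At the optimum: paper uses 86 of 86 (binding); cutting uses 152 of 152 (binding); ink uses 164 of 187 (slack = 23).
Slack constraints have shadow price 0 (complementary slackness).
Dual feasibility on the basic columns requires 1·y_paper + 4·y_cutting = 41, 5·y_paper + 4·y_cutting = 53.
Solving: y_paper = 3, y_cutting = 9.5.
Shadow price of paper = 3.

3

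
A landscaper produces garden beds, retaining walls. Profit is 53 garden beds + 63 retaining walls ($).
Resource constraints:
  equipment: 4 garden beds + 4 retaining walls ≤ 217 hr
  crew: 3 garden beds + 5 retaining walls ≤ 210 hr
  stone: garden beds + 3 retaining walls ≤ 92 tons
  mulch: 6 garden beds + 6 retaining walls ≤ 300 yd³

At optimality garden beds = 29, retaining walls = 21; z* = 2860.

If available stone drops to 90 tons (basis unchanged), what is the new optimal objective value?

Check each constraint at x*: equipment 200/217 (slack 17); crew 192/210 (slack 18); stone 92/92 (tight); mulch 300/300 (tight).
Since equipment, crew are not tight, their duals are 0.
From A_Bᵀ y = c: 1·y_stone + 6·y_mulch = 53; 3·y_stone + 6·y_mulch = 63.
This yields shadow prices y_stone = 5, y_mulch = 8.
Δz = y_stone·Δb = 5 × (-2) = -10, so new z* = 2860 − 10 = 2850.

2850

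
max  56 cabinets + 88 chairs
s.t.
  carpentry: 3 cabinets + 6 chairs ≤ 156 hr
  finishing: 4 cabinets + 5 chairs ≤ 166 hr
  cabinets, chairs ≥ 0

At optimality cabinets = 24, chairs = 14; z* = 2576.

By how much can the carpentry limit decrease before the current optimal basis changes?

31.5

Binding constraints: carpentry, finishing. The basis is B = [[3,6],[4,5]] with det -9.
Per unit decrease in carpentry, x* moves by d = (0.5556, -0.4444).
The basis stays optimal until chairs reaches 0; allowable decrease = 31.5 hr.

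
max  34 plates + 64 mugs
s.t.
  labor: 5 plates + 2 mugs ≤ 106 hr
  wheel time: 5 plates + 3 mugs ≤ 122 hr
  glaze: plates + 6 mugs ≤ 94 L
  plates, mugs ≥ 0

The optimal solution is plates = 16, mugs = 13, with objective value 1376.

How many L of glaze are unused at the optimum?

glaze used = 1·16 + 6·13 = 94; slack = 94 − 94 = 0.

0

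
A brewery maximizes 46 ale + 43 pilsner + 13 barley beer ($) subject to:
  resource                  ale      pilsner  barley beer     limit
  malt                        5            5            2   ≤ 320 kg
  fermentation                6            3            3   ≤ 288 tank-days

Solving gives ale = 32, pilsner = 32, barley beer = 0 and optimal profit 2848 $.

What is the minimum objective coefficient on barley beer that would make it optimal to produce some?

Check each constraint at x*: malt 320/320 (tight); fermentation 288/288 (tight).
The binding rows give the dual system: 5·y_malt + 6·y_fermentation = 46 and 5·y_malt + 3·y_fermentation = 43.
This yields shadow prices y_malt = 8, y_fermentation = 1.
barley beer enters the basis when its profit ≥ yᵀa₃ = 8·2 + 1·3 = 19.

19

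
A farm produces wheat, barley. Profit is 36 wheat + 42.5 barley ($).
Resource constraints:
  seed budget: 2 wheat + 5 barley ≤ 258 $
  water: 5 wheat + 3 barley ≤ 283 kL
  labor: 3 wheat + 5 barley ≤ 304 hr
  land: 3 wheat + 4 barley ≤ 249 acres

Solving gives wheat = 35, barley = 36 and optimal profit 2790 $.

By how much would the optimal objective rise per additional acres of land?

Binding: water and land. Non-binding: seed budget (8 unused), labor (19 unused).
Since seed budget, labor are not tight, their duals are 0.
The binding rows give the dual system: 5·y_water + 3·y_land = 36 and 3·y_water + 4·y_land = 42.5.
→ y_water = 1.5 and y_land = 9.5.
Shadow price of land = 9.5.

9.5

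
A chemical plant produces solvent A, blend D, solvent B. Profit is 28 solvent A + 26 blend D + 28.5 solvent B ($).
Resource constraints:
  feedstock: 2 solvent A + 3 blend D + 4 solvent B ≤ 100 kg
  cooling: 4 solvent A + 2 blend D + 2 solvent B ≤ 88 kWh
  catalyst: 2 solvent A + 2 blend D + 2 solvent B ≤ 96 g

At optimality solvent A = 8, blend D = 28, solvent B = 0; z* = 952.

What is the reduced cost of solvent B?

-3.5

Check each constraint at x*: feedstock 100/100 (tight); cooling 88/88 (tight); catalyst 72/96 (slack 24).
Since catalyst is not tight, its dual is 0.
Dual feasibility on the basic columns requires 2·y_feedstock + 4·y_cooling = 28, 3·y_feedstock + 2·y_cooling = 26.
Solving: y_feedstock = 6, y_cooling = 4.
Reduced cost of solvent B: c₃ − yᵀa₃ = 28.5 − (6·4 + 4·2) = 28.5 − 32 = -3.5.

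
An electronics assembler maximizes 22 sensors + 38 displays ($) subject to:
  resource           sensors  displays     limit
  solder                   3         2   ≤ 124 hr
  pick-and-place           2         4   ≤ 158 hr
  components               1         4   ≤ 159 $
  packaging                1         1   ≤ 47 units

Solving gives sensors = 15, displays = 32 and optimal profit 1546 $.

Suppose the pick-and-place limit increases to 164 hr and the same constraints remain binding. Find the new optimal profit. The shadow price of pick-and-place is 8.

Δb = 6, so new z* = 1546 + (8)·(6) = 1546 + 48 = 1594.

1594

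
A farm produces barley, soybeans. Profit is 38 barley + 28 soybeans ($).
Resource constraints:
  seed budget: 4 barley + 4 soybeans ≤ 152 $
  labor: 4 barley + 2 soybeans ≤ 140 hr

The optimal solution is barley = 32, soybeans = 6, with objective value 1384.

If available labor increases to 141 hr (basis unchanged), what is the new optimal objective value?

1389

At the optimum: seed budget uses 152 of 152 (binding); labor uses 140 of 140 (binding).
The binding rows give the dual system: 4·y_seed budget + 4·y_labor = 38 and 4·y_seed budget + 2·y_labor = 28.
This yields shadow prices y_seed budget = 4.5, y_labor = 5.
Δz = y_labor·Δb = 5 × (1) = 5, so new z* = 1384 + 5 = 1389.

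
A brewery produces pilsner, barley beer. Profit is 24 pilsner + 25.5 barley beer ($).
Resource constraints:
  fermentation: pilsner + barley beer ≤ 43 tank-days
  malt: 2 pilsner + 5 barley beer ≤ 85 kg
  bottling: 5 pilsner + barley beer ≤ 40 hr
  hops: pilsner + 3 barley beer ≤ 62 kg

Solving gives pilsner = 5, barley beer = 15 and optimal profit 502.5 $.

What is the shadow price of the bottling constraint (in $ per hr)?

Check each constraint at x*: fermentation 20/43 (slack 23); malt 85/85 (tight); bottling 40/40 (tight); hops 50/62 (slack 12).
By complementary slackness, y = 0 for the non-binding constraints.
The binding rows give the dual system: 2·y_malt + 5·y_bottling = 24 and 5·y_malt + 1·y_bottling = 25.5.
→ y_malt = 4.5 and y_bottling = 3.
Shadow price of bottling = 3.

3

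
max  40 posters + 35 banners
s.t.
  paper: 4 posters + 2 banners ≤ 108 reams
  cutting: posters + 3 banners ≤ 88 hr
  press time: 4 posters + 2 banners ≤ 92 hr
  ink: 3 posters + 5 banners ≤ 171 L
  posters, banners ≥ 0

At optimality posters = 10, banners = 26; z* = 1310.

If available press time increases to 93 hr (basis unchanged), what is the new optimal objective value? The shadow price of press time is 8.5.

Δb = 1, so new z* = 1310 + (8.5)·(1) = 1310 + 8.5 = 1318.5.

1318.5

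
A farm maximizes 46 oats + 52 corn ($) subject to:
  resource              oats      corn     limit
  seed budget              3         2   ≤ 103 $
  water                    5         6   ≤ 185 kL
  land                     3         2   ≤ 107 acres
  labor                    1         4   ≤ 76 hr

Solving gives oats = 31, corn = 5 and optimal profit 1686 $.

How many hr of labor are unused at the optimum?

labor used = 1·31 + 4·5 = 51; slack = 76 − 51 = 25.

25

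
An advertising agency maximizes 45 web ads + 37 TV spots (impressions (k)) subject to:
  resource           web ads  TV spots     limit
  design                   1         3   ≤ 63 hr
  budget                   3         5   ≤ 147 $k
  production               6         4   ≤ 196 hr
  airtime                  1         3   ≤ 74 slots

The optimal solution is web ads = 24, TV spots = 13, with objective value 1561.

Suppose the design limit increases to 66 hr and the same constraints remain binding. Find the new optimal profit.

Check each constraint at x*: design 63/63 (tight); budget 137/147 (slack 10); production 196/196 (tight); airtime 63/74 (slack 11).
Slack constraints have shadow price 0 (complementary slackness).
The binding rows give the dual system: 1·y_design + 6·y_production = 45 and 3·y_design + 4·y_production = 37.
This yields shadow prices y_design = 3, y_production = 7.
Δz = y_design·Δb = 3 × (3) = 9, so new z* = 1561 + 9 = 1570.

1570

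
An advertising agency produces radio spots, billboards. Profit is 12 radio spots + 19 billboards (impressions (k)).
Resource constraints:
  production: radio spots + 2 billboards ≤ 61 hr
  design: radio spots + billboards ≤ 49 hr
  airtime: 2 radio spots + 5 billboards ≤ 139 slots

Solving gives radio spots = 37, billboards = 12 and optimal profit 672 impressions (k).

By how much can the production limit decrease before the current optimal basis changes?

12

Binding constraints: production, design. The basis is B = [[1,2],[1,1]] with det -1.
Per unit decrease in production, x* moves by d = (1, -1).
The basis stays optimal until billboards reaches 0; allowable decrease = 12 hr.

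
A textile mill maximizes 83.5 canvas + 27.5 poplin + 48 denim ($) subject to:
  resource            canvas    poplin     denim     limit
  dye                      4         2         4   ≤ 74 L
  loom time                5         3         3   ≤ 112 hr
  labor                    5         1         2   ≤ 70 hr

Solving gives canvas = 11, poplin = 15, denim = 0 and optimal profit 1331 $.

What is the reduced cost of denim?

Check each constraint at x*: dye 74/74 (tight); loom time 100/112 (slack 12); labor 70/70 (tight).
Slack constraints have shadow price 0 (complementary slackness).
Dual feasibility on the basic columns requires 4·y_dye + 5·y_labor = 83.5, 2·y_dye + 1·y_labor = 27.5.
→ y_dye = 9 and y_labor = 9.5.
Reduced cost of denim: c₃ − yᵀa₃ = 48 − (9·4 + 9.5·2) = 48 − 55 = -7.

-7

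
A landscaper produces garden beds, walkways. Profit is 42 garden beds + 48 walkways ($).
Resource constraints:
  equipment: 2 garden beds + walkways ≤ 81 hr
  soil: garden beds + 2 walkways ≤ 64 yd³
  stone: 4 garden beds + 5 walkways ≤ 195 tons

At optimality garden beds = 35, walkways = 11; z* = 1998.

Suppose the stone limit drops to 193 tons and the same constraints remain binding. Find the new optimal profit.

1980

Binding: equipment and stone. Non-binding: soil (7 unused).
Since soil is not tight, its dual is 0.
Dual feasibility on the basic columns requires 2·y_equipment + 4·y_stone = 42, 1·y_equipment + 5·y_stone = 48.
This yields shadow prices y_equipment = 3, y_stone = 9.
Δz = y_stone·Δb = 9 × (-2) = -18, so new z* = 1998 − 18 = 1980.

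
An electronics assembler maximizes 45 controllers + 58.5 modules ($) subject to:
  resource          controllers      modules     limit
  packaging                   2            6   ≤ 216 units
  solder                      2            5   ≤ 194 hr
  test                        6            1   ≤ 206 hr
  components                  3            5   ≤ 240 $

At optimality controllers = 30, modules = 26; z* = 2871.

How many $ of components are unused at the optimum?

components used = 3·30 + 5·26 = 220; slack = 240 − 220 = 20.

20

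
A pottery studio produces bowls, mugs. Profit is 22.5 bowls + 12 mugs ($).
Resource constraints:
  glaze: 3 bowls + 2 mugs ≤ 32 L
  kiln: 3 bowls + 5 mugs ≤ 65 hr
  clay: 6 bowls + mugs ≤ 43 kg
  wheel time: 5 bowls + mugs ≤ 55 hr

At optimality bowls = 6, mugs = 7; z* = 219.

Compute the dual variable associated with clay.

1

Check each constraint at x*: glaze 32/32 (tight); kiln 53/65 (slack 12); clay 43/43 (tight); wheel time 37/55 (slack 18).
By complementary slackness, y = 0 for the non-binding constraints.
From A_Bᵀ y = c: 3·y_glaze + 6·y_clay = 22.5; 2·y_glaze + 1·y_clay = 12.
This yields shadow prices y_glaze = 5.5, y_clay = 1.
Shadow price of clay = 1.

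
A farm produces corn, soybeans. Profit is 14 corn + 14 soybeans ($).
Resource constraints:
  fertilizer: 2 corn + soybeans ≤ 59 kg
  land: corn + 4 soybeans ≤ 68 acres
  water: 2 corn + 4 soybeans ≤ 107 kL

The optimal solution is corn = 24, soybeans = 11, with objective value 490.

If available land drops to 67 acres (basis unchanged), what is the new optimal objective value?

Binding: fertilizer and land. Non-binding: water (15 unused).
By complementary slackness, y = 0 for the non-binding constraint.
Dual feasibility on the basic columns requires 2·y_fertilizer + 1·y_land = 14, 1·y_fertilizer + 4·y_land = 14.
Solving: y_fertilizer = 6, y_land = 2.
Δz = y_land·Δb = 2 × (-1) = -2, so new z* = 490 − 2 = 488.

488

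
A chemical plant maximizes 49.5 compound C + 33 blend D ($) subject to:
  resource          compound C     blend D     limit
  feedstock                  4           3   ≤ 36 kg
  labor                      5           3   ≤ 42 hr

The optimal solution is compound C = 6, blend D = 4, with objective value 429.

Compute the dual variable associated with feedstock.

At the optimum: feedstock uses 36 of 36 (binding); labor uses 42 of 42 (binding).
The binding rows give the dual system: 4·y_feedstock + 5·y_labor = 49.5 and 3·y_feedstock + 3·y_labor = 33.
→ y_feedstock = 5.5 and y_labor = 5.5.
Shadow price of feedstock = 5.5.

5.5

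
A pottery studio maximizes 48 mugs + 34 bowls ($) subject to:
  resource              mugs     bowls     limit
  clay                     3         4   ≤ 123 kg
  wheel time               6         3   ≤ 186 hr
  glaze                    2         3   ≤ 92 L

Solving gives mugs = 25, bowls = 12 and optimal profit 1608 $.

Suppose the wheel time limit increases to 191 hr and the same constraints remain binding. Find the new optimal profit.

1638

At the optimum: clay uses 123 of 123 (binding); wheel time uses 186 of 186 (binding); glaze uses 86 of 92 (slack = 6).
Since glaze is not tight, its dual is 0.
Dual feasibility on the basic columns requires 3·y_clay + 6·y_wheel time = 48, 4·y_clay + 3·y_wheel time = 34.
This yields shadow prices y_clay = 4, y_wheel time = 6.
Δz = y_wheel time·Δb = 6 × (5) = 30, so new z* = 1608 + 30 = 1638.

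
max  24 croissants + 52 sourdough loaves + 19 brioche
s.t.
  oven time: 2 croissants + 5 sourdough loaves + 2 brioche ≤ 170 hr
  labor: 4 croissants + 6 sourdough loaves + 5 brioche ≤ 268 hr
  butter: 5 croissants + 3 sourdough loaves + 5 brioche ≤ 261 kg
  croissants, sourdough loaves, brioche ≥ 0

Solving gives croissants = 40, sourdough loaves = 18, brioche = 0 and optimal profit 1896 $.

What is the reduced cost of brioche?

-7

At the optimum: oven time uses 170 of 170 (binding); labor uses 268 of 268 (binding); butter uses 254 of 261 (slack = 7).
By complementary slackness, y = 0 for the non-binding constraint.
The binding rows give the dual system: 2·y_oven time + 4·y_labor = 24 and 5·y_oven time + 6·y_labor = 52.
→ y_oven time = 8 and y_labor = 2.
Reduced cost of brioche: c₃ − yᵀa₃ = 19 − (8·2 + 2·5) = 19 − 26 = -7.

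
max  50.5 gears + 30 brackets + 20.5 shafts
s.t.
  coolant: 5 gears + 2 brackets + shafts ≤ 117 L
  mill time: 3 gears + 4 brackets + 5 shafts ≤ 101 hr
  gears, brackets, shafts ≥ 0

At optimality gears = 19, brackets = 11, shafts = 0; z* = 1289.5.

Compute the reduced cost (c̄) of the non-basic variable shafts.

-5

Both coolant and mill time are binding at x*.
Dual feasibility on the basic columns requires 5·y_coolant + 3·y_mill time = 50.5, 2·y_coolant + 4·y_mill time = 30.
This yields shadow prices y_coolant = 8, y_mill time = 3.5.
Reduced cost of shafts: c₃ − yᵀa₃ = 20.5 − (8·1 + 3.5·5) = 20.5 − 25.5 = -5.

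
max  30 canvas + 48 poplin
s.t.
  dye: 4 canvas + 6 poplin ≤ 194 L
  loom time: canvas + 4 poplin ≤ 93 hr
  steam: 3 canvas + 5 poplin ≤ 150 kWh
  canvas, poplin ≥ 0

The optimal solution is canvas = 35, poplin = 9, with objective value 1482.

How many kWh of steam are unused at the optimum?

0

steam used = 3·35 + 5·9 = 150; slack = 150 − 150 = 0.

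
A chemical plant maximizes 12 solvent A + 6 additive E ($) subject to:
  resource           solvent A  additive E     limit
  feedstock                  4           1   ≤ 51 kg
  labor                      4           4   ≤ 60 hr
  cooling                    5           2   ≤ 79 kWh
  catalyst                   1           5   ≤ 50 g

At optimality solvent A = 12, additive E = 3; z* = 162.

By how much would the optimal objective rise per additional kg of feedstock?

2

Binding: feedstock and labor. Non-binding: cooling (13 unused), catalyst (23 unused).
Slack constraints have shadow price 0 (complementary slackness).
From A_Bᵀ y = c: 4·y_feedstock + 4·y_labor = 12; 1·y_feedstock + 4·y_labor = 6.
Solving: y_feedstock = 2, y_labor = 1.
Shadow price of feedstock = 2.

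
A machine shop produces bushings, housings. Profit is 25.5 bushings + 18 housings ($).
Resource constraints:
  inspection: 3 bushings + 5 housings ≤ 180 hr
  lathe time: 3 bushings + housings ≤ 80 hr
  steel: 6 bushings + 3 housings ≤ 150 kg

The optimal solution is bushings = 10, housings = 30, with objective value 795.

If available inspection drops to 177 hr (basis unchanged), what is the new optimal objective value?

At the optimum: inspection uses 180 of 180 (binding); lathe time uses 60 of 80 (slack = 20); steel uses 150 of 150 (binding).
Slack constraints have shadow price 0 (complementary slackness).
Dual feasibility on the basic columns requires 3·y_inspection + 6·y_steel = 25.5, 5·y_inspection + 3·y_steel = 18.
Solving: y_inspection = 1.5, y_steel = 3.5.
Δz = y_inspection·Δb = 1.5 × (-3) = -4.5, so new z* = 795 − 4.5 = 790.5.

790.5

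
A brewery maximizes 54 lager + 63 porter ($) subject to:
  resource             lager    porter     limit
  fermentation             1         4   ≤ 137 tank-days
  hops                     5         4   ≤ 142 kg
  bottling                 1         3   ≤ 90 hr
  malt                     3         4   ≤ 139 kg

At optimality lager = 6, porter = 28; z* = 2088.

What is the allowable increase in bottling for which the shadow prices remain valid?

Binding constraints: hops, bottling. The basis is B = [[5,4],[1,3]] with det 11.
Per unit increase in bottling, x* moves by d = (-0.3636, 0.4545).
The basis stays optimal until malt becomes binding; allowable increase = 12.375 hr.

12.375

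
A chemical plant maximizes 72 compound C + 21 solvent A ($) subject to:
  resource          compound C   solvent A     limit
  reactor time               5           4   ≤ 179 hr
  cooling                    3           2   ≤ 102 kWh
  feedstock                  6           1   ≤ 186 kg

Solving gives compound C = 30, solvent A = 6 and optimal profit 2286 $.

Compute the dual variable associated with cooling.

6

At the optimum: reactor time uses 174 of 179 (slack = 5); cooling uses 102 of 102 (binding); feedstock uses 186 of 186 (binding).
By complementary slackness, y = 0 for the non-binding constraint.
The binding rows give the dual system: 3·y_cooling + 6·y_feedstock = 72 and 2·y_cooling + 1·y_feedstock = 21.
→ y_cooling = 6 and y_feedstock = 9.
Shadow price of cooling = 6.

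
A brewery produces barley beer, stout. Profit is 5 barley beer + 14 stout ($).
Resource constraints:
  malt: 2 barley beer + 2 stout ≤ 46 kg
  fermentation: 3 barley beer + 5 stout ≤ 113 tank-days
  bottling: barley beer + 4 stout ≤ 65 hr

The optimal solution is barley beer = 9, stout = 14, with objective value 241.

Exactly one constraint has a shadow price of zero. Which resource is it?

fermentation

malt: 46/46 (binding)
fermentation: 97/113 (slack 16)
bottling: 65/65 (binding)
By complementary slackness, a constraint with positive slack has shadow price 0 → fermentation.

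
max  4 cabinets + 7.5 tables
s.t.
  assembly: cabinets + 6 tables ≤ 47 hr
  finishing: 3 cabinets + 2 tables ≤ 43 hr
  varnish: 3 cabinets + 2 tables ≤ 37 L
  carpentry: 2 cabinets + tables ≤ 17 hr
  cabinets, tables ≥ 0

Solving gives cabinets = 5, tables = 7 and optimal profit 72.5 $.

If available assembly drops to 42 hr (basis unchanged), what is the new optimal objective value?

Binding: assembly and carpentry. Non-binding: finishing (14 unused), varnish (8 unused).
By complementary slackness, y = 0 for the non-binding constraints.
From A_Bᵀ y = c: 1·y_assembly + 2·y_carpentry = 4; 6·y_assembly + 1·y_carpentry = 7.5.
→ y_assembly = 1 and y_carpentry = 1.5.
Δz = y_assembly·Δb = 1 × (-5) = -5, so new z* = 72.5 − 5 = 67.5.

67.5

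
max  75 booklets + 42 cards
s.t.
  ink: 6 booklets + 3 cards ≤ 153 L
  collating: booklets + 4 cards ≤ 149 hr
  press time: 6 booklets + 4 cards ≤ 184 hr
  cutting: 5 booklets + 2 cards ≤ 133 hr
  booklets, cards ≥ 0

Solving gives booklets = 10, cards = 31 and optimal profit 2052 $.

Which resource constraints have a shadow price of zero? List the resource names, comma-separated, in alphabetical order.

collating, cutting

ink: 153/153 (binding)
collating: 134/149 (slack 15)
press time: 184/184 (binding)
cutting: 112/133 (slack 21)
By complementary slackness, a constraint with positive slack has shadow price 0 → collating, cutting.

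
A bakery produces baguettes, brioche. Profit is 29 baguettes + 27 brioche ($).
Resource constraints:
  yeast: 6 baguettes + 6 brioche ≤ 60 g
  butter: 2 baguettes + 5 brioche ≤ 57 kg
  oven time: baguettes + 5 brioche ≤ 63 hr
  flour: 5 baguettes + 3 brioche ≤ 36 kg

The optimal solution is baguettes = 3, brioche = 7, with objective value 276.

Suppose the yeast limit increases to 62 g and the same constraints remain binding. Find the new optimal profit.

Check each constraint at x*: yeast 60/60 (tight); butter 41/57 (slack 16); oven time 38/63 (slack 25); flour 36/36 (tight).
Slack constraints have shadow price 0 (complementary slackness).
From A_Bᵀ y = c: 6·y_yeast + 5·y_flour = 29; 6·y_yeast + 3·y_flour = 27.
Solving: y_yeast = 4, y_flour = 1.
Δz = y_yeast·Δb = 4 × (2) = 8, so new z* = 276 + 8 = 284.

284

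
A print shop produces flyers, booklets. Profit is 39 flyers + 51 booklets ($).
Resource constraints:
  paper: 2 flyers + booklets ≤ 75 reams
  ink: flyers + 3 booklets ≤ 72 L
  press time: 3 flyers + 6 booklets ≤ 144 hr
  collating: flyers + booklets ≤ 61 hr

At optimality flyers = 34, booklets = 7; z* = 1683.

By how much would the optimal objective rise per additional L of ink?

Binding: paper and press time. Non-binding: ink (17 unused), collating (20 unused).
By complementary slackness, y = 0 for the non-binding constraints.
From A_Bᵀ y = c: 2·y_paper + 3·y_press time = 39; 1·y_paper + 6·y_press time = 51.
Solving: y_paper = 9, y_press time = 7.
Shadow price of ink = 0.

0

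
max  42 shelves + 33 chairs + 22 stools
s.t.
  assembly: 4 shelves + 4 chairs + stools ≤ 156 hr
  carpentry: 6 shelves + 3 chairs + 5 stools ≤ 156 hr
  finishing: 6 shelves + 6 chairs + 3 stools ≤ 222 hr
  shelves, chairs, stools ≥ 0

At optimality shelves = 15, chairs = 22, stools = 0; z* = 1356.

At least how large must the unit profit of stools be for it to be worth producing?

27

Check each constraint at x*: assembly 148/156 (slack 8); carpentry 156/156 (tight); finishing 222/222 (tight).
Slack constraints have shadow price 0 (complementary slackness).
Dual feasibility on the basic columns requires 6·y_carpentry + 6·y_finishing = 42, 3·y_carpentry + 6·y_finishing = 33.
Solving: y_carpentry = 3, y_finishing = 4.
stools enters the basis when its profit ≥ yᵀa₃ = 3·5 + 4·3 = 27.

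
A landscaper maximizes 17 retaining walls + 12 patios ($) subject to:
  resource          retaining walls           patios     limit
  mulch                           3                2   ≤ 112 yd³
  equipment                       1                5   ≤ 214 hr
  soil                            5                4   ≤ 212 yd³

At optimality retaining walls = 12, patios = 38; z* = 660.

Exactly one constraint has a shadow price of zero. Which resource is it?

mulch: 112/112 (binding)
equipment: 202/214 (slack 12)
soil: 212/212 (binding)
By complementary slackness, a constraint with positive slack has shadow price 0 → equipment.

equipment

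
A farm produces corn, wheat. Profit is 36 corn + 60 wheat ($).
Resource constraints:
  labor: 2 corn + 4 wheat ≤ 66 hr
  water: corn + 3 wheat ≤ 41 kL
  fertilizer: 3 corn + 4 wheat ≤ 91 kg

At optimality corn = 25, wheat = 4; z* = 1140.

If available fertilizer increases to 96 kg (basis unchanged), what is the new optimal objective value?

1170

Check each constraint at x*: labor 66/66 (tight); water 37/41 (slack 4); fertilizer 91/91 (tight).
Slack constraints have shadow price 0 (complementary slackness).
The binding rows give the dual system: 2·y_labor + 3·y_fertilizer = 36 and 4·y_labor + 4·y_fertilizer = 60.
This yields shadow prices y_labor = 9, y_fertilizer = 6.
Δz = y_fertilizer·Δb = 6 × (5) = 30, so new z* = 1140 + 30 = 1170.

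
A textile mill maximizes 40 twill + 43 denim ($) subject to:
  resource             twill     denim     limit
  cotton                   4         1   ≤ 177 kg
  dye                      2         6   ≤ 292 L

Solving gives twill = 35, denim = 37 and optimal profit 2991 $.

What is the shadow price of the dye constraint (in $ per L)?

6

Both cotton and dye are binding at x*.
From A_Bᵀ y = c: 4·y_cotton + 2·y_dye = 40; 1·y_cotton + 6·y_dye = 43.
Solving: y_cotton = 7, y_dye = 6.
Shadow price of dye = 6.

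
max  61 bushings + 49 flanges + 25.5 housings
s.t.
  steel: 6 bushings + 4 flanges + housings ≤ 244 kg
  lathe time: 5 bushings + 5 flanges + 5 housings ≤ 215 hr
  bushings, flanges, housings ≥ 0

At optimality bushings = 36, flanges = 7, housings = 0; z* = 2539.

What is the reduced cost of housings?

Check each constraint at x*: steel 244/244 (tight); lathe time 215/215 (tight).
From A_Bᵀ y = c: 6·y_steel + 5·y_lathe time = 61; 4·y_steel + 5·y_lathe time = 49.
This yields shadow prices y_steel = 6, y_lathe time = 5.
Reduced cost of housings: c₃ − yᵀa₃ = 25.5 − (6·1 + 5·5) = 25.5 − 31 = -5.5.

-5.5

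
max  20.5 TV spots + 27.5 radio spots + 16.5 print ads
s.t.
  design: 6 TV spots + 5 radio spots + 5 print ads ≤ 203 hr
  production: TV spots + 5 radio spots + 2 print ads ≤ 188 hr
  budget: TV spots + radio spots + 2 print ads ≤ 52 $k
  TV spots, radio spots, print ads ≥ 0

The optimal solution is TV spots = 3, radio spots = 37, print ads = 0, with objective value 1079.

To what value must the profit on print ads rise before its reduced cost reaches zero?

At the optimum: design uses 203 of 203 (binding); production uses 188 of 188 (binding); budget uses 40 of 52 (slack = 12).
Slack constraints have shadow price 0 (complementary slackness).
The binding rows give the dual system: 6·y_design + 1·y_production = 20.5 and 5·y_design + 5·y_production = 27.5.
→ y_design = 3 and y_production = 2.5.
print ads enters the basis when its profit ≥ yᵀa₃ = 3·5 + 2.5·2 = 20.

20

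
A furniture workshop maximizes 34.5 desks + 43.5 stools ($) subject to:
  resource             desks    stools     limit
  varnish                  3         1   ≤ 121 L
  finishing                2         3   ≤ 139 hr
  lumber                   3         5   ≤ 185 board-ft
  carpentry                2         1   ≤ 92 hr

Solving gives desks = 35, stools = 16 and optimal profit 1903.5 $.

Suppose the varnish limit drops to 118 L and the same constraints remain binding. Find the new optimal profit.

Check each constraint at x*: varnish 121/121 (tight); finishing 118/139 (slack 21); lumber 185/185 (tight); carpentry 86/92 (slack 6).
Slack constraints have shadow price 0 (complementary slackness).
From A_Bᵀ y = c: 3·y_varnish + 3·y_lumber = 34.5; 1·y_varnish + 5·y_lumber = 43.5.
→ y_varnish = 3.5 and y_lumber = 8.
Δz = y_varnish·Δb = 3.5 × (-3) = -10.5, so new z* = 1903.5 − 10.5 = 1893.

1893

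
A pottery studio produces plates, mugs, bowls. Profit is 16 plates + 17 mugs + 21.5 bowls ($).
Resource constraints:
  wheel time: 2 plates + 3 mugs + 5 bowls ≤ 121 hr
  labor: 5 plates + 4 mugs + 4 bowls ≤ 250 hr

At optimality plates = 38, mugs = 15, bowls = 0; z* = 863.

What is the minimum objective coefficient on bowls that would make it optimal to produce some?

23

At the optimum: wheel time uses 121 of 121 (binding); labor uses 250 of 250 (binding).
From A_Bᵀ y = c: 2·y_wheel time + 5·y_labor = 16; 3·y_wheel time + 4·y_labor = 17.
→ y_wheel time = 3 and y_labor = 2.
bowls enters the basis when its profit ≥ yᵀa₃ = 3·5 + 2·4 = 23.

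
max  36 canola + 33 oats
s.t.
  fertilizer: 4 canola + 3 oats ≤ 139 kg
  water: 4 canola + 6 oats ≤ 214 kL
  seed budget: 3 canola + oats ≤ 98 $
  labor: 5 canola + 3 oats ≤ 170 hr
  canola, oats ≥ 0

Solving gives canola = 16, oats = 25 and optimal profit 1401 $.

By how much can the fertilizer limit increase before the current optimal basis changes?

10

Binding constraints: fertilizer, water. The basis is B = [[4,3],[4,6]] with det 12.
Per unit increase in fertilizer, x* moves by d = (0.5, -0.3333).
The basis stays optimal until labor becomes binding; allowable increase = 10 kg.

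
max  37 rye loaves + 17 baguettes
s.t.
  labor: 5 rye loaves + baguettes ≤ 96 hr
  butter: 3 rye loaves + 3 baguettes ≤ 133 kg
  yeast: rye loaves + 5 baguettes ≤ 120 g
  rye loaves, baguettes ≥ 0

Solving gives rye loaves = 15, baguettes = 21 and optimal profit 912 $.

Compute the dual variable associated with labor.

7

At the optimum: labor uses 96 of 96 (binding); butter uses 108 of 133 (slack = 25); yeast uses 120 of 120 (binding).
By complementary slackness, y = 0 for the non-binding constraint.
The binding rows give the dual system: 5·y_labor + 1·y_yeast = 37 and 1·y_labor + 5·y_yeast = 17.
→ y_labor = 7 and y_yeast = 2.
Shadow price of labor = 7.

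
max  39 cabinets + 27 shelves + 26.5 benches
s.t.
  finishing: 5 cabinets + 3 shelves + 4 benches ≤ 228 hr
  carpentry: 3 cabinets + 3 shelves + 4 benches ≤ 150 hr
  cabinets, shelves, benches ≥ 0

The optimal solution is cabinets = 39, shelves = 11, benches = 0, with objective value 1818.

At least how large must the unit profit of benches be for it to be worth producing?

Check each constraint at x*: finishing 228/228 (tight); carpentry 150/150 (tight).
The binding rows give the dual system: 5·y_finishing + 3·y_carpentry = 39 and 3·y_finishing + 3·y_carpentry = 27.
Solving: y_finishing = 6, y_carpentry = 3.
benches enters the basis when its profit ≥ yᵀa₃ = 6·4 + 3·4 = 36.

36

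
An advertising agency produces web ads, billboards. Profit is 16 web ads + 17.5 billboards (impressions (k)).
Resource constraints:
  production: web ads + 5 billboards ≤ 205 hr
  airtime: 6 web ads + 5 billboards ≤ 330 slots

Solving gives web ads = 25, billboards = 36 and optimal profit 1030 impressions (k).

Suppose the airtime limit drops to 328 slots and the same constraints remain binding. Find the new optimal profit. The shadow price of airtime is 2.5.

1025

Δb = -2, so new z* = 1030 + (2.5)·(-2) = 1030 − 5 = 1025.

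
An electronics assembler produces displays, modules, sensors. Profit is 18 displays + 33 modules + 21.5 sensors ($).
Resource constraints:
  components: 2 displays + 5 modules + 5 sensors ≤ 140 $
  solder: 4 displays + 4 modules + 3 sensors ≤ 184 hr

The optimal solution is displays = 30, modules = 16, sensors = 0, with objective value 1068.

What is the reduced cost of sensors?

-9.5

Both components and solder are binding at x*.
Dual feasibility on the basic columns requires 2·y_components + 4·y_solder = 18, 5·y_components + 4·y_solder = 33.
This yields shadow prices y_components = 5, y_solder = 2.
Reduced cost of sensors: c₃ − yᵀa₃ = 21.5 − (5·5 + 2·3) = 21.5 − 31 = -9.5.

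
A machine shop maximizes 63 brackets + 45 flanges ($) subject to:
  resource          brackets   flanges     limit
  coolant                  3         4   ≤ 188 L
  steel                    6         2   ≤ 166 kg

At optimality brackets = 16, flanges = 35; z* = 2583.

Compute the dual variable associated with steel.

Check each constraint at x*: coolant 188/188 (tight); steel 166/166 (tight).
The binding rows give the dual system: 3·y_coolant + 6·y_steel = 63 and 4·y_coolant + 2·y_steel = 45.
This yields shadow prices y_coolant = 8, y_steel = 6.5.
Shadow price of steel = 6.5.

6.5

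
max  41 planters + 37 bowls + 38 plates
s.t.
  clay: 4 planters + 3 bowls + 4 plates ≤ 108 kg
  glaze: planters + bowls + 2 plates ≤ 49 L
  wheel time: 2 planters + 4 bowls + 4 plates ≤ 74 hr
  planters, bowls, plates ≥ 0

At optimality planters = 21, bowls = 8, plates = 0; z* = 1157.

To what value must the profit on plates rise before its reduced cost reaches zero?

46

Binding: clay and wheel time. Non-binding: glaze (20 unused).
Since glaze is not tight, its dual is 0.
Dual feasibility on the basic columns requires 4·y_clay + 2·y_wheel time = 41, 3·y_clay + 4·y_wheel time = 37.
This yields shadow prices y_clay = 9, y_wheel time = 2.5.
plates enters the basis when its profit ≥ yᵀa₃ = 9·4 + 2.5·4 = 46.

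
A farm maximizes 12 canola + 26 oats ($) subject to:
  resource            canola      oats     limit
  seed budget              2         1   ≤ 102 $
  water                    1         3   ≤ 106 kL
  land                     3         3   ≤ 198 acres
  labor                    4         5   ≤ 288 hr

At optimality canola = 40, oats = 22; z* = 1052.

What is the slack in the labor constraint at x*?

18

labor used = 4·40 + 5·22 = 270; slack = 288 − 270 = 18.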